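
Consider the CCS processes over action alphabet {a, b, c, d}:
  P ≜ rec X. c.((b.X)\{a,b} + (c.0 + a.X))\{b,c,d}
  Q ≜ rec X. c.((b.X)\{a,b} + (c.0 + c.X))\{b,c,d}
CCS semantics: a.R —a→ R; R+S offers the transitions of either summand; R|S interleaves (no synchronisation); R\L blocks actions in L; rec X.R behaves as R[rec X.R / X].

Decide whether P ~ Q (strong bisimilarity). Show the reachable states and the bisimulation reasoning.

Reachable graph of P (3 states):
  m0 = rec X. c.((b.X)\{a,b} + (c.0 + a.X))\{b,c,d} ⊢ =c=> m1
  m1 = ((b.(rec X. c.((b.X)\{a,b} + (c.0 + a.X))\{b,c,d}))\{a,b} + (c.0 + a.(rec X. c.((b.X)\{a,b} + (c.0 + a.X))\{b,c,d})))\{b,c,d} ⊢ =a=> m2
  m2 = (rec X. c.((b.X)\{a,b} + (c.0 + a.X))\{b,c,d})\{b,c,d} ⊢ ∅
Reachable graph of Q (2 states):
  n0 = rec X. c.((b.X)\{a,b} + (c.0 + c.X))\{b,c,d} ⊢ =c=> n1
  n1 = ((b.(rec X. c.((b.X)\{a,b} + (c.0 + c.X))\{b,c,d}))\{a,b} + (c.0 + c.(rec X. c.((b.X)\{a,b} + (c.0 + c.X))\{b,c,d})))\{b,c,d} ⊢ ∅
Coarsest stable partition (strong bisimilarity classes):
  B0 = {m0}
  B1 = {m1}
  B2 = {m2, n1}
  B3 = {n0}
m0 ∈ B0, n0 ∈ B3 → different blocks

not bisimilar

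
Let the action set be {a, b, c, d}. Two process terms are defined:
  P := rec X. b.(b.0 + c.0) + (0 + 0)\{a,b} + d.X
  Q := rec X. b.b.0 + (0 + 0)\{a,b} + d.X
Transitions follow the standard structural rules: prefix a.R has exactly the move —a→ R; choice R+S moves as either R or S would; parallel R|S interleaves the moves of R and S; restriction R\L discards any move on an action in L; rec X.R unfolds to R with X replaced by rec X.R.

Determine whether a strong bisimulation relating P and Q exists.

NO

LTS(P): 3 reachable states
  p0 = rec X. b.(b.0 + c.0) + (0 + 0)\{a,b} + d.X has moves =b=> p1, =d=> p0
  p1 = b.0 + c.0 has moves =b=> p2, =c=> p2
  p2 = 0 has moves deadlocked
LTS(Q): 3 reachable states
  q0 = rec X. b.b.0 + (0 + 0)\{a,b} + d.X has moves =b=> q1, =d=> q0
  q1 = b.0 has moves =b=> q2
  q2 = 0 has moves deadlocked
Bisimilarity quotient blocks:
  B0 = {p0}
  B1 = {p1}
  B2 = {p2, q2}
  B3 = {q0}
  B4 = {q1}
p0 ∈ B0, q0 ∈ B3 → different blocks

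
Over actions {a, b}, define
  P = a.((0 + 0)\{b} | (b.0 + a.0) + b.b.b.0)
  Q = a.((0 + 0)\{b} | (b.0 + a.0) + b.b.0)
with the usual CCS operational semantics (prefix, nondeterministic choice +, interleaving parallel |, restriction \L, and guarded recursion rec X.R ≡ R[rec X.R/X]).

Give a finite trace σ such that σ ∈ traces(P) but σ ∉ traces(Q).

abbb

P's transition system — 6 states:
  u0 = a.((0 + 0)\{b} | (b.0 + a.0) + b.b.b.0) ⊢ --a--▸ u1
  u1 = (0 + 0)\{b} | (b.0 + a.0) + b.b.b.0 ⊢ --a--▸ u2, --b--▸ u2, --b--▸ u3
  u2 = (0 + 0)\{b} | 0 ⊢ stopped
  u3 = b.b.0 ⊢ --b--▸ u4
  u4 = b.0 ⊢ --b--▸ u5
  u5 = 0 ⊢ stopped
Q's transition system — 5 states:
  v0 = a.((0 + 0)\{b} | (b.0 + a.0) + b.b.0) ⊢ --a--▸ v1
  v1 = (0 + 0)\{b} | (b.0 + a.0) + b.b.0 ⊢ --a--▸ v2, --b--▸ v2, --b--▸ v3
  v2 = (0 + 0)\{b} | 0 ⊢ stopped
  v3 = b.0 ⊢ --b--▸ v4
  v4 = 0 ⊢ stopped
Trace ⟨abbb⟩ through P, begin at {u0}:
  after a @ step 1: {u1}
  after b @ step 2: {u2, u3}
  after b @ step 3: {u4}
  after b @ step 4: {u5}
  — P admits the full trace.
Trace ⟨abbb⟩ through Q, begin at {v0}:
  after a @ step 1: {v1}
  after b @ step 2: {v2, v3}
  after b @ step 3: {v4}
  after b @ step 4: ∅  — Q cannot continue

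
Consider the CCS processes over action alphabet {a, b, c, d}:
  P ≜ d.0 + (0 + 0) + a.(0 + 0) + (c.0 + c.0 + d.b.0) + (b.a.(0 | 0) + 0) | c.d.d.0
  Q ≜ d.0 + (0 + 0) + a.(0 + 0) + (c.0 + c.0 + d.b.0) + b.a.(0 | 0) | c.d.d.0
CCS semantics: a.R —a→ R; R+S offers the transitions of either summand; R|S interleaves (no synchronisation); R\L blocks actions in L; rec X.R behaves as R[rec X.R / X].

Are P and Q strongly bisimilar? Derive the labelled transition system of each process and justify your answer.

bisimilar

Reachable graph of P (15 states):
  m0 = d.0 + (0 + 0) + a.(0 + 0) + (c.0 + c.0 + d.b.0) + (b.a.(0 | 0) + 0) | c.d.d.0 has moves =a=> m1, =b=> m2, =c=> m3, =c=> m4, =d=> m4, =d=> m5
  m1 = 0 + 0 has moves stopped
  m2 = a.(0 | 0) | c.d.d.0 has moves =a=> m6, =c=> m7
  m3 = (b.a.(0 | 0) + 0) | d.d.0 has moves =b=> m7, =d=> m8
  m4 = 0 has moves stopped
  m5 = b.0 has moves =b=> m4
  m6 = 0 | 0 | c.d.d.0 has moves =c=> m9
  m7 = a.(0 | 0) | d.d.0 has moves =a=> m9, =d=> m10
  m8 = (b.a.(0 | 0) + 0) | d.0 has moves =b=> m10, =d=> m11
  m9 = 0 | 0 | d.d.0 has moves =d=> m12
  m10 = a.(0 | 0) | d.0 has moves =a=> m12, =d=> m13
  m11 = (b.a.(0 | 0) + 0) | 0 has moves =b=> m13
  m12 = 0 | 0 | d.0 has moves =d=> m14
  m13 = a.(0 | 0) | 0 has moves =a=> m14
  m14 = 0 | 0 | 0 has moves stopped
Reachable graph of Q (15 states):
  n0 = d.0 + (0 + 0) + a.(0 + 0) + (c.0 + c.0 + d.b.0) + b.a.(0 | 0) | c.d.d.0 has moves =a=> n1, =b=> n2, =c=> n3, =c=> n4, =d=> n3, =d=> n5
  n1 = 0 + 0 has moves stopped
  n2 = a.(0 | 0) | c.d.d.0 has moves =a=> n6, =c=> n7
  n3 = 0 has moves stopped
  n4 = b.a.(0 | 0) | d.d.0 has moves =b=> n7, =d=> n8
  n5 = b.0 has moves =b=> n3
  n6 = 0 | 0 | c.d.d.0 has moves =c=> n9
  n7 = a.(0 | 0) | d.d.0 has moves =a=> n9, =d=> n10
  n8 = b.a.(0 | 0) | d.0 has moves =b=> n10, =d=> n11
  n9 = 0 | 0 | d.d.0 has moves =d=> n12
  n10 = a.(0 | 0) | d.0 has moves =a=> n12, =d=> n13
  n11 = b.a.(0 | 0) | 0 has moves =b=> n13
  n12 = 0 | 0 | d.0 has moves =d=> n14
  n13 = a.(0 | 0) | 0 has moves =a=> n14
  n14 = 0 | 0 | 0 has moves stopped
Partition-refinement fixed point:
  B0 = {m0, n0}
  B1 = {m1, m14, m4, n1, n14, n3}
  B2 = {m3, n4}
  B3 = {m8, n8}
  B4 = {m11, n11}
  B5 = {m13, n13}
  B6 = {m10, n10}
  B7 = {m12, n12}
  B8 = {m7, n7}
  B9 = {m9, n9}
  B10 = {m5, n5}
  B11 = {m2, n2}
  B12 = {m6, n6}
m0 ∈ B0, n0 ∈ B0 → same block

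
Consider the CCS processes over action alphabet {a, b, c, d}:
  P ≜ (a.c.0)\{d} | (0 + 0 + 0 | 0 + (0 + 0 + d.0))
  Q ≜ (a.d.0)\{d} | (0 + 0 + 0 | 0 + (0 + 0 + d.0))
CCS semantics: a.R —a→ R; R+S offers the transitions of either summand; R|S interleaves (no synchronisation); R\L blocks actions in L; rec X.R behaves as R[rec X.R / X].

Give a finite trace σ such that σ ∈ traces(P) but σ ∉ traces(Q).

Reachable graph of P (6 states):
  u0 = (a.c.0)\{d} | (0 + 0 + 0 | 0 + (0 + 0 + d.0)) → =a=> u1, =d=> u2
  u1 = (c.0)\{d} | (0 + 0 + 0 | 0 + (0 + 0 + d.0)) → =c=> u3, =d=> u4
  u2 = (a.c.0)\{d} | 0 → =a=> u4
  u3 = 0\{d} | (0 + 0 + 0 | 0 + (0 + 0 + d.0)) → =d=> u5
  u4 = (c.0)\{d} | 0 → =c=> u5
  u5 = 0\{d} | 0 → ·
Reachable graph of Q (4 states):
  v0 = (a.d.0)\{d} | (0 + 0 + 0 | 0 + (0 + 0 + d.0)) → =a=> v1, =d=> v2
  v1 = (d.0)\{d} | (0 + 0 + 0 | 0 + (0 + 0 + d.0)) → =d=> v3
  v2 = (a.d.0)\{d} | 0 → =a=> v3
  v3 = (d.0)\{d} | 0 → ·
Trace ⟨ac⟩ through P, begin at {u0}:
  [1] a ⇒ {u1}
  [2] c ⇒ {u3}
  ✓ P
Trace ⟨ac⟩ through Q, begin at {v0}:
  [1] a ⇒ {v1}
  [2] c ⇒ ∅  — Q cannot continue

ac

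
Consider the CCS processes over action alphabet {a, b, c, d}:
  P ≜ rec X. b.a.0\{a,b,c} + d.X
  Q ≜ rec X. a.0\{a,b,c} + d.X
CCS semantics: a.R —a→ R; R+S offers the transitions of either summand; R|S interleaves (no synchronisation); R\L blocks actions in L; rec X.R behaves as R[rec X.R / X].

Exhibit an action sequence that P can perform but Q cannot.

b

P's transition system — 3 states:
  s0 = rec X. b.a.0\{a,b,c} + d.X → —b→ s1, —d→ s0
  s1 = a.0\{a,b,c} → —a→ s2
  s2 = 0\{a,b,c} → deadlocked
Q's transition system — 2 states:
  t0 = rec X. a.0\{a,b,c} + d.X → —a→ t1, —d→ t0
  t1 = 0\{a,b,c} → deadlocked
Trace ⟨b⟩ through P, begin at {s0}:
  [1] b ⇒ {s1}
  P completes σ.
Trace ⟨b⟩ through Q, begin at {t0}:
  [1] b ⇒ ∅  — Q cannot continue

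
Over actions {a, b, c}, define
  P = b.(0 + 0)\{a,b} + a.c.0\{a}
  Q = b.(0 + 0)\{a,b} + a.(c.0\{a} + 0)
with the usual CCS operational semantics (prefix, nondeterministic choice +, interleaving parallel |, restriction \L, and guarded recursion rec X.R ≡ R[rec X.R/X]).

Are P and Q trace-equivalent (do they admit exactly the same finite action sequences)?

P's transition system — 4 states:
  u0 = b.(0 + 0)\{a,b} + a.c.0\{a} :: --a--▸ u1, --b--▸ u2
  u1 = c.0\{a} :: --c--▸ u3
  u2 = (0 + 0)\{a,b} :: deadlocked
  u3 = 0\{a} :: deadlocked
Q's transition system — 4 states:
  v0 = b.(0 + 0)\{a,b} + a.(c.0\{a} + 0) :: --a--▸ v1, --b--▸ v2
  v1 = c.0\{a} + 0 :: --c--▸ v3
  v2 = (0 + 0)\{a,b} :: deadlocked
  v3 = 0\{a} :: deadlocked
Partition-refinement fixed point:
  B0 = {u0, v0}
  B1 = {u2, u3, v2, v3}
  B2 = {u1, v1}
u0 ∈ B0, v0 ∈ B0 → same block
Bisimilar ⇒ trace-equivalent.

traces(P) = traces(Q)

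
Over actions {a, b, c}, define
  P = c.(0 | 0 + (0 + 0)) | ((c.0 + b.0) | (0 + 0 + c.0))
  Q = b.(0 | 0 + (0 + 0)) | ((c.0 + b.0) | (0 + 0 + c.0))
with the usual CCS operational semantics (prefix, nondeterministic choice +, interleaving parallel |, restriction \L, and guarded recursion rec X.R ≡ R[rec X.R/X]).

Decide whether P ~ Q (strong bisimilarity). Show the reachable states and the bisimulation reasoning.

Reachable graph of P (8 states):
  s0 = c.(0 | 0 + (0 + 0)) | ((c.0 + b.0) | (0 + 0 + c.0)) :: -b-> s1, -c-> s1, -c-> s2, -c-> s3
  s1 = c.(0 | 0 + (0 + 0)) | (0 | (0 + 0 + c.0)) :: -c-> s4, -c-> s5
  s2 = (0 | 0 + (0 + 0)) | ((c.0 + b.0) | (0 + 0 + c.0)) :: -b-> s4, -c-> s4, -c-> s6
  s3 = c.(0 | 0 + (0 + 0)) | ((c.0 + b.0) | 0) :: -b-> s5, -c-> s5, -c-> s6
  s4 = (0 | 0 + (0 + 0)) | (0 | (0 + 0 + c.0)) :: -c-> s7
  s5 = c.(0 | 0 + (0 + 0)) | (0 | 0) :: -c-> s7
  s6 = (0 | 0 + (0 + 0)) | ((c.0 + b.0) | 0) :: -b-> s7, -c-> s7
  s7 = (0 | 0 + (0 + 0)) | (0 | 0) :: stopped
Reachable graph of Q (8 states):
  t0 = b.(0 | 0 + (0 + 0)) | ((c.0 + b.0) | (0 + 0 + c.0)) :: -b-> t1, -b-> t2, -c-> t2, -c-> t3
  t1 = (0 | 0 + (0 + 0)) | ((c.0 + b.0) | (0 + 0 + c.0)) :: -b-> t4, -c-> t4, -c-> t5
  t2 = b.(0 | 0 + (0 + 0)) | (0 | (0 + 0 + c.0)) :: -b-> t4, -c-> t6
  t3 = b.(0 | 0 + (0 + 0)) | ((c.0 + b.0) | 0) :: -b-> t5, -b-> t6, -c-> t6
  t4 = (0 | 0 + (0 + 0)) | (0 | (0 + 0 + c.0)) :: -c-> t7
  t5 = (0 | 0 + (0 + 0)) | ((c.0 + b.0) | 0) :: -b-> t7, -c-> t7
  t6 = b.(0 | 0 + (0 + 0)) | (0 | 0) :: -b-> t7
  t7 = (0 | 0 + (0 + 0)) | (0 | 0) :: stopped
Bisimilarity quotient blocks:
  B0 = {s0}
  B1 = {s2, s3, t1}
  B2 = {s6, t5}
  B3 = {s7, t7}
  B4 = {s4, s5, t4}
  B5 = {s1}
  B6 = {t0}
  B7 = {t2}
  B8 = {t6}
  B9 = {t3}
s0 ∈ B0, t0 ∈ B6 → different blocks

P ≁ Q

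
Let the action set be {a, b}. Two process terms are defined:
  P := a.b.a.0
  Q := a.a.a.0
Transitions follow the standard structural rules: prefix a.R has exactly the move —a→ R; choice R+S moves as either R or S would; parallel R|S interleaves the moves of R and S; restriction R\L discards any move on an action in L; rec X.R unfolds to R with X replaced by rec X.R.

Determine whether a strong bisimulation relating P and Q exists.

P ≁ Q

P's transition system — 4 states:
  m0 = a.b.a.0 → —a→ m1
  m1 = b.a.0 → —b→ m2
  m2 = a.0 → —a→ m3
  m3 = 0 → ·
Q's transition system — 4 states:
  n0 = a.a.a.0 → —a→ n1
  n1 = a.a.0 → —a→ n2
  n2 = a.0 → —a→ n3
  n3 = 0 → ·
Bisimilarity quotient blocks:
  B0 = {m0}
  B1 = {m1}
  B2 = {m2, n2}
  B3 = {m3, n3}
  B4 = {n0}
  B5 = {n1}
m0 ∈ B0, n0 ∈ B4 → different blocks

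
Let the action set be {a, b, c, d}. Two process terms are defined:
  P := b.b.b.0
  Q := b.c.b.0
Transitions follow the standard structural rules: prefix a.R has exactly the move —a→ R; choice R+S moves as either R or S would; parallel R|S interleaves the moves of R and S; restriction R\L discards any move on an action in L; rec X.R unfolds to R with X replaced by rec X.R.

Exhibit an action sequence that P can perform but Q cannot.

Reachable graph of P (4 states):
  p0 = b.b.b.0 ⊢ —b→ p1
  p1 = b.b.0 ⊢ —b→ p2
  p2 = b.0 ⊢ —b→ p3
  p3 = 0 ⊢ ·
Reachable graph of Q (4 states):
  q0 = b.c.b.0 ⊢ —b→ q1
  q1 = c.b.0 ⊢ —c→ q2
  q2 = b.0 ⊢ —b→ q3
  q3 = 0 ⊢ ·
Executing bb from P (initial set {p0}):
  [1] b ⇒ {p1}
  [2] b ⇒ {p2}
  — P admits the full trace.
Executing bb from Q (initial set {q0}):
  [1] b ⇒ {q1}
  [2] b ⇒ ∅ (Q stuck)

bb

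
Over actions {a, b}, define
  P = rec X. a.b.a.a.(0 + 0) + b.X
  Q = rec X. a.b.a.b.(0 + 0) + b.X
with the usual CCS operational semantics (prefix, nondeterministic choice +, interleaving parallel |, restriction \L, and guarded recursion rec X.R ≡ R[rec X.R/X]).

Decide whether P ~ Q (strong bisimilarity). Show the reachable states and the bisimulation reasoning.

NO

Reachable graph of P (5 states):
  s0 = rec X. a.b.a.a.(0 + 0) + b.X | =a=> s1, =b=> s0
  s1 = b.a.a.(0 + 0) | =b=> s2
  s2 = a.a.(0 + 0) | =a=> s3
  s3 = a.(0 + 0) | =a=> s4
  s4 = 0 + 0 | ·
Reachable graph of Q (5 states):
  t0 = rec X. a.b.a.b.(0 + 0) + b.X | =a=> t1, =b=> t0
  t1 = b.a.b.(0 + 0) | =b=> t2
  t2 = a.b.(0 + 0) | =a=> t3
  t3 = b.(0 + 0) | =b=> t4
  t4 = 0 + 0 | ·
Partition-refinement fixed point:
  B0 = {s0}
  B1 = {s1}
  B2 = {s2}
  B3 = {s3}
  B4 = {s4, t4}
  B5 = {t0}
  B6 = {t1}
  B7 = {t2}
  B8 = {t3}
s0 ∈ B0, t0 ∈ B5 → different blocks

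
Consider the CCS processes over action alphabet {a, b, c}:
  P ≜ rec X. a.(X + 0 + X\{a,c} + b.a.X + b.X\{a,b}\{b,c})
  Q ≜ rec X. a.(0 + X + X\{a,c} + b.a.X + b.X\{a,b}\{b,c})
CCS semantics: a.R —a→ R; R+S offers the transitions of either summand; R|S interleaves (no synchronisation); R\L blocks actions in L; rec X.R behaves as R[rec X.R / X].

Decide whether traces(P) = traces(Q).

trace-equivalent

Reachable graph of P (4 states):
  p0 = rec X. a.(X + 0 + X\{a,c} + b.a.X + b.X\{a,b}\{b,c}) :: --a--▸ p1
  p1 = (rec X. a.(X + 0 + X\{a,c} + b.a.X + b.X\{a,b}\{b,c})) + 0 + (rec X. a.(X + 0 + X\{a,c} + b.a.X + b.X\{a,b}\{b,c}))\{a,c} + b.a.(rec X. a.(X + 0 + X\{a,c} + b.a.X + b.X\{a,b}\{b,c})) + b.(rec X. a.(X + 0 + X\{a,c} + b.a.X + b.X\{a,b}\{b,c}))\{a,b}\{b,c} :: --a--▸ p1, --b--▸ p2, --b--▸ p3
  p2 = (rec X. a.(X + 0 + X\{a,c} + b.a.X + b.X\{a,b}\{b,c}))\{a,b}\{b,c} :: (no moves)
  p3 = a.(rec X. a.(X + 0 + X\{a,c} + b.a.X + b.X\{a,b}\{b,c})) :: --a--▸ p0
Reachable graph of Q (4 states):
  q0 = rec X. a.(0 + X + X\{a,c} + b.a.X + b.X\{a,b}\{b,c}) :: --a--▸ q1
  q1 = 0 + (rec X. a.(0 + X + X\{a,c} + b.a.X + b.X\{a,b}\{b,c})) + (rec X. a.(0 + X + X\{a,c} + b.a.X + b.X\{a,b}\{b,c}))\{a,c} + b.a.(rec X. a.(0 + X + X\{a,c} + b.a.X + b.X\{a,b}\{b,c})) + b.(rec X. a.(0 + X + X\{a,c} + b.a.X + b.X\{a,b}\{b,c}))\{a,b}\{b,c} :: --a--▸ q1, --b--▸ q2, --b--▸ q3
  q2 = (rec X. a.(0 + X + X\{a,c} + b.a.X + b.X\{a,b}\{b,c}))\{a,b}\{b,c} :: (no moves)
  q3 = a.(rec X. a.(0 + X + X\{a,c} + b.a.X + b.X\{a,b}\{b,c})) :: --a--▸ q0
Coarsest stable partition (strong bisimilarity classes):
  B0 = {p0, q0}
  B1 = {p1, q1}
  B2 = {p2, q2}
  B3 = {p3, q3}
p0 ∈ B0, q0 ∈ B0 → same block
Bisimilar ⇒ trace-equivalent.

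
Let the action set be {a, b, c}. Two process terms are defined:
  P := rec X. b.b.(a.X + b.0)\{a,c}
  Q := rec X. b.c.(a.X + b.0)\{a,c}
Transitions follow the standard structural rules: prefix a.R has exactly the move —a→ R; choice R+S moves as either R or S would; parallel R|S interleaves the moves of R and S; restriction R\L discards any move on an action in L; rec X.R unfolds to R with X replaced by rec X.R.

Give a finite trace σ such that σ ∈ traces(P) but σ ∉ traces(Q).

bb

P's transition system — 4 states:
  p0 = rec X. b.b.(a.X + b.0)\{a,c} has moves ··b··> p1
  p1 = b.(a.(rec X. b.b.(a.X + b.0)\{a,c}) + b.0)\{a,c} has moves ··b··> p2
  p2 = (a.(rec X. b.b.(a.X + b.0)\{a,c}) + b.0)\{a,c} has moves ··b··> p3
  p3 = 0\{a,c} has moves ·
Q's transition system — 4 states:
  q0 = rec X. b.c.(a.X + b.0)\{a,c} has moves ··b··> q1
  q1 = c.(a.(rec X. b.c.(a.X + b.0)\{a,c}) + b.0)\{a,c} has moves ··c··> q2
  q2 = (a.(rec X. b.c.(a.X + b.0)\{a,c}) + b.0)\{a,c} has moves ··b··> q3
  q3 = 0\{a,c} has moves ·
Run σ = ⟨bb⟩ on P: start {p0}
  step 1 (b): {p1}
  step 2 (b): {p2}
  ✓ P
Run σ = ⟨bb⟩ on Q: start {q0}
  step 1 (b): {q1}
  step 2 (b): ∅  — Q cannot continue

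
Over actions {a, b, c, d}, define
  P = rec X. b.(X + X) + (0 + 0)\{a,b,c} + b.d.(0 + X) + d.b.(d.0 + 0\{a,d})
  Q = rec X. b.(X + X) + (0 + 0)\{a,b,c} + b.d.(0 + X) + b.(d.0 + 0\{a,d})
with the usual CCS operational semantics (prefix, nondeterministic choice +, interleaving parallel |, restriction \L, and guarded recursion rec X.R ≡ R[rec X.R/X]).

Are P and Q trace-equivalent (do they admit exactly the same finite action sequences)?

trace-distinct — witness ⟨d⟩

P's transition system — 7 states:
  p0 = rec X. b.(X + X) + (0 + 0)\{a,b,c} + b.d.(0 + X) + d.b.(d.0 + 0\{a,d}) → —b→ p1, —b→ p2, —d→ p3
  p1 = (rec X. b.(X + X) + (0 + 0)\{a,b,c} + b.d.(0 + X) + d.b.(d.0 + 0\{a,d})) + (rec X. b.(X + X) + (0 + 0)\{a,b,c} + b.d.(0 + X) + d.b.(d.0 + 0\{a,d})) → —b→ p1, —b→ p2, —d→ p3
  p2 = d.(0 + (rec X. b.(X + X) + (0 + 0)\{a,b,c} + b.d.(0 + X) + d.b.(d.0 + 0\{a,d}))) → —d→ p4
  p3 = b.(d.0 + 0\{a,d}) → —b→ p5
  p4 = 0 + (rec X. b.(X + X) + (0 + 0)\{a,b,c} + b.d.(0 + X) + d.b.(d.0 + 0\{a,d})) → —b→ p1, —b→ p2, —d→ p3
  p5 = d.0 + 0\{a,d} → —d→ p6
  p6 = 0 → stopped
Q's transition system — 6 states:
  q0 = rec X. b.(X + X) + (0 + 0)\{a,b,c} + b.d.(0 + X) + b.(d.0 + 0\{a,d}) → —b→ q1, —b→ q2, —b→ q3
  q1 = (rec X. b.(X + X) + (0 + 0)\{a,b,c} + b.d.(0 + X) + b.(d.0 + 0\{a,d})) + (rec X. b.(X + X) + (0 + 0)\{a,b,c} + b.d.(0 + X) + b.(d.0 + 0\{a,d})) → —b→ q1, —b→ q2, —b→ q3
  q2 = d.(0 + (rec X. b.(X + X) + (0 + 0)\{a,b,c} + b.d.(0 + X) + b.(d.0 + 0\{a,d}))) → —d→ q4
  q3 = d.0 + 0\{a,d} → —d→ q5
  q4 = 0 + (rec X. b.(X + X) + (0 + 0)\{a,b,c} + b.d.(0 + X) + b.(d.0 + 0\{a,d})) → —b→ q1, —b→ q2, —b→ q3
  q5 = 0 → stopped
Trace ⟨d⟩ through P, begin at {p0}:
  after d @ step 1: {p3}
  — P admits the full trace.
Trace ⟨d⟩ through Q, begin at {q0}:
  after d @ step 1: ∅  — Q cannot continue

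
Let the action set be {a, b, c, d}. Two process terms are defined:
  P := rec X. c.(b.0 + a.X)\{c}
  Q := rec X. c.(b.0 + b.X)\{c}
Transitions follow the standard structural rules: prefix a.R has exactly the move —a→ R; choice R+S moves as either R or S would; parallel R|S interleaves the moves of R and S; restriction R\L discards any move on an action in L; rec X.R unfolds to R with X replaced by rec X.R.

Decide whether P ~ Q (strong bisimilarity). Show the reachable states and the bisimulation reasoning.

P's transition system — 4 states:
  s0 = rec X. c.(b.0 + a.X)\{c} ⊢ --c--▸ s1
  s1 = (b.0 + a.(rec X. c.(b.0 + a.X)\{c}))\{c} ⊢ --a--▸ s2, --b--▸ s3
  s2 = (rec X. c.(b.0 + a.X)\{c})\{c} ⊢ (no moves)
  s3 = 0\{c} ⊢ (no moves)
Q's transition system — 4 states:
  t0 = rec X. c.(b.0 + b.X)\{c} ⊢ --c--▸ t1
  t1 = (b.0 + b.(rec X. c.(b.0 + b.X)\{c}))\{c} ⊢ --b--▸ t2, --b--▸ t3
  t2 = (rec X. c.(b.0 + b.X)\{c})\{c} ⊢ (no moves)
  t3 = 0\{c} ⊢ (no moves)
Partition-refinement fixed point:
  B0 = {s0}
  B1 = {s1}
  B2 = {s2, s3, t2, t3}
  B3 = {t0}
  B4 = {t1}
s0 ∈ B0, t0 ∈ B3 → different blocks

not bisimilar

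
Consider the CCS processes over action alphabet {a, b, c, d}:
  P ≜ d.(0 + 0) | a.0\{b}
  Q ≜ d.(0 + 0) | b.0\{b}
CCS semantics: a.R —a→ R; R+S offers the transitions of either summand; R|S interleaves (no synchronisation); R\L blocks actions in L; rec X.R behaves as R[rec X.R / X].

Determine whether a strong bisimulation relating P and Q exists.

P's transition system — 4 states:
  m0 = d.(0 + 0) | a.0\{b} ⊢ ··a··> m1, ··d··> m2
  m1 = d.(0 + 0) | 0\{b} ⊢ ··d··> m3
  m2 = (0 + 0) | a.0\{b} ⊢ ··a··> m3
  m3 = (0 + 0) | 0\{b} ⊢ (no moves)
Q's transition system — 4 states:
  n0 = d.(0 + 0) | b.0\{b} ⊢ ··b··> n1, ··d··> n2
  n1 = d.(0 + 0) | 0\{b} ⊢ ··d··> n3
  n2 = (0 + 0) | b.0\{b} ⊢ ··b··> n3
  n3 = (0 + 0) | 0\{b} ⊢ (no moves)
Coarsest stable partition (strong bisimilarity classes):
  B0 = {m0}
  B1 = {m1, n1}
  B2 = {m3, n3}
  B3 = {m2}
  B4 = {n0}
  B5 = {n2}
m0 ∈ B0, n0 ∈ B4 → different blocks

P ≁ Q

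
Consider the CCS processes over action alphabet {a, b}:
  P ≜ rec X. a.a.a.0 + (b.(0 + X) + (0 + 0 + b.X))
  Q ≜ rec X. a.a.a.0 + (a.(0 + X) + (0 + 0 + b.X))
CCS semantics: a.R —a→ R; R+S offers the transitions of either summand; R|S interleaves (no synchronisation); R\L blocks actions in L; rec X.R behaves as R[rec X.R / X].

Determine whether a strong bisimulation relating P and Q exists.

NO

Reachable graph of P (5 states):
  p0 = rec X. a.a.a.0 + (b.(0 + X) + (0 + 0 + b.X)) | =a=> p1, =b=> p0, =b=> p2
  p1 = a.a.0 | =a=> p3
  p2 = 0 + (rec X. a.a.a.0 + (b.(0 + X) + (0 + 0 + b.X))) | =a=> p1, =b=> p0, =b=> p2
  p3 = a.0 | =a=> p4
  p4 = 0 | deadlocked
Reachable graph of Q (5 states):
  q0 = rec X. a.a.a.0 + (a.(0 + X) + (0 + 0 + b.X)) | =a=> q1, =a=> q2, =b=> q0
  q1 = 0 + (rec X. a.a.a.0 + (a.(0 + X) + (0 + 0 + b.X))) | =a=> q1, =a=> q2, =b=> q0
  q2 = a.a.0 | =a=> q3
  q3 = a.0 | =a=> q4
  q4 = 0 | deadlocked
Partition-refinement fixed point:
  B0 = {p0, p2}
  B1 = {p1, q2}
  B2 = {p3, q3}
  B3 = {p4, q4}
  B4 = {q0, q1}
p0 ∈ B0, q0 ∈ B4 → different blocks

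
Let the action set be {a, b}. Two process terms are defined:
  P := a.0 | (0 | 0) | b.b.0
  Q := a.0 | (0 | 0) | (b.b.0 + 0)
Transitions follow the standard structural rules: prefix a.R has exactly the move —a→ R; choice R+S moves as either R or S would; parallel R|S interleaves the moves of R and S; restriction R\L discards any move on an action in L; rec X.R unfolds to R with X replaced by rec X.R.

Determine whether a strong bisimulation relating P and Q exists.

YES

Reachable graph of P (6 states):
  p0 = a.0 | (0 | 0) | b.b.0 has moves =a=> p1, =b=> p2
  p1 = 0 | (0 | 0) | b.b.0 has moves =b=> p3
  p2 = a.0 | (0 | 0) | b.0 has moves =a=> p3, =b=> p4
  p3 = 0 | (0 | 0) | b.0 has moves =b=> p5
  p4 = a.0 | (0 | 0) | 0 has moves =a=> p5
  p5 = 0 | (0 | 0) | 0 has moves ∅
Reachable graph of Q (6 states):
  q0 = a.0 | (0 | 0) | (b.b.0 + 0) has moves =a=> q1, =b=> q2
  q1 = 0 | (0 | 0) | (b.b.0 + 0) has moves =b=> q3
  q2 = a.0 | (0 | 0) | b.0 has moves =a=> q3, =b=> q4
  q3 = 0 | (0 | 0) | b.0 has moves =b=> q5
  q4 = a.0 | (0 | 0) | 0 has moves =a=> q5
  q5 = 0 | (0 | 0) | 0 has moves ∅
Bisimilarity quotient blocks:
  B0 = {p0, q0}
  B1 = {p2, q2}
  B2 = {p3, q3}
  B3 = {p5, q5}
  B4 = {p4, q4}
  B5 = {p1, q1}
p0 ∈ B0, q0 ∈ B0 → same block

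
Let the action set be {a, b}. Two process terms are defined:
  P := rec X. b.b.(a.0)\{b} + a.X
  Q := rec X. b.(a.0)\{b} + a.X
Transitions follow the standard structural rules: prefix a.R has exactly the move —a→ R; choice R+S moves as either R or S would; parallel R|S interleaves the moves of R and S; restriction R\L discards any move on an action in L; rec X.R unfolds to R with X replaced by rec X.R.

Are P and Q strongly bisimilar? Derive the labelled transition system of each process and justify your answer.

not bisimilar

P's transition system — 4 states:
  m0 = rec X. b.b.(a.0)\{b} + a.X has moves -a-> m0, -b-> m1
  m1 = b.(a.0)\{b} has moves -b-> m2
  m2 = (a.0)\{b} has moves -a-> m3
  m3 = 0\{b} has moves deadlocked
Q's transition system — 3 states:
  n0 = rec X. b.(a.0)\{b} + a.X has moves -a-> n0, -b-> n1
  n1 = (a.0)\{b} has moves -a-> n2
  n2 = 0\{b} has moves deadlocked
Bisimilarity quotient blocks:
  B0 = {m0}
  B1 = {m1}
  B2 = {m2, n1}
  B3 = {m3, n2}
  B4 = {n0}
m0 ∈ B0, n0 ∈ B4 → different blocks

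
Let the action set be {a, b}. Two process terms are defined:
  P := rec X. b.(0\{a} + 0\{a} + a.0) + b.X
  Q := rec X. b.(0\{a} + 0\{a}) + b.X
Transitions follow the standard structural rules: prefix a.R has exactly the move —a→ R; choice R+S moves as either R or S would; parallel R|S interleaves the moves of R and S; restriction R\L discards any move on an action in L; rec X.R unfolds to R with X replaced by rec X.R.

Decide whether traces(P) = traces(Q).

NO — witness ⟨ba⟩

Reachable graph of P (3 states):
  s0 = rec X. b.(0\{a} + 0\{a} + a.0) + b.X has moves ··b··> s0, ··b··> s1
  s1 = 0\{a} + 0\{a} + a.0 has moves ··a··> s2
  s2 = 0 has moves deadlocked
Reachable graph of Q (2 states):
  t0 = rec X. b.(0\{a} + 0\{a}) + b.X has moves ··b··> t0, ··b··> t1
  t1 = 0\{a} + 0\{a} has moves deadlocked
Executing ba from P (initial set {s0}):
  after b @ step 1: {s0, s1}
  after a @ step 2: {s2}
  ✓ P
Executing ba from Q (initial set {t0}):
  after b @ step 1: {t0, t1}
  after a @ step 2: no successor for Q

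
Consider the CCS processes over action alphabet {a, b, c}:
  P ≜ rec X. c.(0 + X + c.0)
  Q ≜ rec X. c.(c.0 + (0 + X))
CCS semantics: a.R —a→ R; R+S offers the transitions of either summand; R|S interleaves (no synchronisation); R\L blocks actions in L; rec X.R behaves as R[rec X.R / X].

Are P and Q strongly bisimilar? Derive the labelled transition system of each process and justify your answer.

P's transition system — 3 states:
  u0 = rec X. c.(0 + X + c.0) → —c→ u1
  u1 = 0 + (rec X. c.(0 + X + c.0)) + c.0 → —c→ u1, —c→ u2
  u2 = 0 → ·
Q's transition system — 3 states:
  v0 = rec X. c.(c.0 + (0 + X)) → —c→ v1
  v1 = c.0 + (0 + (rec X. c.(c.0 + (0 + X)))) → —c→ v1, —c→ v2
  v2 = 0 → ·
Partition-refinement fixed point:
  B0 = {u0, v0}
  B1 = {u1, v1}
  B2 = {u2, v2}
u0 ∈ B0, v0 ∈ B0 → same block

bisimilar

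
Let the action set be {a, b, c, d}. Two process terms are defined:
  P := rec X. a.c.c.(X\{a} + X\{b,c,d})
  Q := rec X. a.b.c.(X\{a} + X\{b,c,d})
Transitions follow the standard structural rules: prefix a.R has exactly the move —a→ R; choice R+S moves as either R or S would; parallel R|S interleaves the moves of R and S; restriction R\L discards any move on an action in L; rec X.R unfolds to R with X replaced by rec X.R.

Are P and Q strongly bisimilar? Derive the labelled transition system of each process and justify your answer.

LTS(P): 5 reachable states
  m0 = rec X. a.c.c.(X\{a} + X\{b,c,d}) | —a→ m1
  m1 = c.c.((rec X. a.c.c.(X\{a} + X\{b,c,d}))\{a} + (rec X. a.c.c.(X\{a} + X\{b,c,d}))\{b,c,d}) | —c→ m2
  m2 = c.((rec X. a.c.c.(X\{a} + X\{b,c,d}))\{a} + (rec X. a.c.c.(X\{a} + X\{b,c,d}))\{b,c,d}) | —c→ m3
  m3 = (rec X. a.c.c.(X\{a} + X\{b,c,d}))\{a} + (rec X. a.c.c.(X\{a} + X\{b,c,d}))\{b,c,d} | —a→ m4
  m4 = (c.c.((rec X. a.c.c.(X\{a} + X\{b,c,d}))\{a} + (rec X. a.c.c.(X\{a} + X\{b,c,d}))\{b,c,d}))\{b,c,d} | stopped
LTS(Q): 5 reachable states
  n0 = rec X. a.b.c.(X\{a} + X\{b,c,d}) | —a→ n1
  n1 = b.c.((rec X. a.b.c.(X\{a} + X\{b,c,d}))\{a} + (rec X. a.b.c.(X\{a} + X\{b,c,d}))\{b,c,d}) | —b→ n2
  n2 = c.((rec X. a.b.c.(X\{a} + X\{b,c,d}))\{a} + (rec X. a.b.c.(X\{a} + X\{b,c,d}))\{b,c,d}) | —c→ n3
  n3 = (rec X. a.b.c.(X\{a} + X\{b,c,d}))\{a} + (rec X. a.b.c.(X\{a} + X\{b,c,d}))\{b,c,d} | —a→ n4
  n4 = (b.c.((rec X. a.b.c.(X\{a} + X\{b,c,d}))\{a} + (rec X. a.b.c.(X\{a} + X\{b,c,d}))\{b,c,d}))\{b,c,d} | stopped
Bisimilarity quotient blocks:
  B0 = {m0}
  B1 = {m1}
  B2 = {m2, n2}
  B3 = {m3, n3}
  B4 = {m4, n4}
  B5 = {n0}
  B6 = {n1}
m0 ∈ B0, n0 ∈ B5 → different blocks

NO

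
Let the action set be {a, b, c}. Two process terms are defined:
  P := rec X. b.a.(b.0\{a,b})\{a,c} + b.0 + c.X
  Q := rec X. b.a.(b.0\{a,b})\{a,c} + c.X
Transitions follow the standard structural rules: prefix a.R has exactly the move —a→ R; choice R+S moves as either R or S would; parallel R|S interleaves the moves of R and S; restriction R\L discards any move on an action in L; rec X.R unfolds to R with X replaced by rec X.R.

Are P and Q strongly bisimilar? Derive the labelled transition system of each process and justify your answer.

P's transition system — 5 states:
  m0 = rec X. b.a.(b.0\{a,b})\{a,c} + b.0 + c.X has moves ··b··> m1, ··b··> m2, ··c··> m0
  m1 = 0 has moves ·
  m2 = a.(b.0\{a,b})\{a,c} has moves ··a··> m3
  m3 = (b.0\{a,b})\{a,c} has moves ··b··> m4
  m4 = 0\{a,b}\{a,c} has moves ·
Q's transition system — 4 states:
  n0 = rec X. b.a.(b.0\{a,b})\{a,c} + c.X has moves ··b··> n1, ··c··> n0
  n1 = a.(b.0\{a,b})\{a,c} has moves ··a··> n2
  n2 = (b.0\{a,b})\{a,c} has moves ··b··> n3
  n3 = 0\{a,b}\{a,c} has moves ·
Bisimilarity quotient blocks:
  B0 = {m0}
  B1 = {m2, n1}
  B2 = {m3, n2}
  B3 = {m1, m4, n3}
  B4 = {n0}
m0 ∈ B0, n0 ∈ B4 → different blocks

not bisimilar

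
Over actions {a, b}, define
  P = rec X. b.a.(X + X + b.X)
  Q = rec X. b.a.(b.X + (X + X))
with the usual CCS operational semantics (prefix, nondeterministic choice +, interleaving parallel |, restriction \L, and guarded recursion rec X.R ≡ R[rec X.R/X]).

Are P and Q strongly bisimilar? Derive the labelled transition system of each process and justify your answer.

YES

P's transition system — 3 states:
  u0 = rec X. b.a.(X + X + b.X) has moves ··b··> u1
  u1 = a.((rec X. b.a.(X + X + b.X)) + (rec X. b.a.(X + X + b.X)) + b.(rec X. b.a.(X + X + b.X))) has moves ··a··> u2
  u2 = (rec X. b.a.(X + X + b.X)) + (rec X. b.a.(X + X + b.X)) + b.(rec X. b.a.(X + X + b.X)) has moves ··b··> u0, ··b··> u1
Q's transition system — 3 states:
  v0 = rec X. b.a.(b.X + (X + X)) has moves ··b··> v1
  v1 = a.(b.(rec X. b.a.(b.X + (X + X))) + ((rec X. b.a.(b.X + (X + X))) + (rec X. b.a.(b.X + (X + X))))) has moves ··a··> v2
  v2 = b.(rec X. b.a.(b.X + (X + X))) + ((rec X. b.a.(b.X + (X + X))) + (rec X. b.a.(b.X + (X + X)))) has moves ··b··> v0, ··b··> v1
Bisimilarity quotient blocks:
  B0 = {u0, v0}
  B1 = {u1, v1}
  B2 = {u2, v2}
u0 ∈ B0, v0 ∈ B0 → same block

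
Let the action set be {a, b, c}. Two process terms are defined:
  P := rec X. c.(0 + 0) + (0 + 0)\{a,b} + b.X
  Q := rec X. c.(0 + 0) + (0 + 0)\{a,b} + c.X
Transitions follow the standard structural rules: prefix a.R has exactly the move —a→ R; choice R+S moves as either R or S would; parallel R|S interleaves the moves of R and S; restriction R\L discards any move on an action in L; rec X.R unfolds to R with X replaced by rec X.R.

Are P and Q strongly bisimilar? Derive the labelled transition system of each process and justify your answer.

Reachable graph of P (2 states):
  s0 = rec X. c.(0 + 0) + (0 + 0)\{a,b} + b.X → —b→ s0, —c→ s1
  s1 = 0 + 0 → ·
Reachable graph of Q (2 states):
  t0 = rec X. c.(0 + 0) + (0 + 0)\{a,b} + c.X → —c→ t0, —c→ t1
  t1 = 0 + 0 → ·
Partition-refinement fixed point:
  B0 = {s0}
  B1 = {s1, t1}
  B2 = {t0}
s0 ∈ B0, t0 ∈ B2 → different blocks

P ≁ Q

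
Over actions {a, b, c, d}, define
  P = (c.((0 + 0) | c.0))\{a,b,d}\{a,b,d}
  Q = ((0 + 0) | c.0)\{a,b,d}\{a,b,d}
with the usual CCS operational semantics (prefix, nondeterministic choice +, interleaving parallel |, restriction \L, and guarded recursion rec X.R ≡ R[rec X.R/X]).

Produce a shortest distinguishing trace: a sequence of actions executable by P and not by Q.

P's transition system — 3 states:
  s0 = (c.((0 + 0) | c.0))\{a,b,d}\{a,b,d} ⊢ —c→ s1
  s1 = ((0 + 0) | c.0)\{a,b,d}\{a,b,d} ⊢ —c→ s2
  s2 = ((0 + 0) | 0)\{a,b,d}\{a,b,d} ⊢ ·
Q's transition system — 2 states:
  t0 = ((0 + 0) | c.0)\{a,b,d}\{a,b,d} ⊢ —c→ t1
  t1 = ((0 + 0) | 0)\{a,b,d}\{a,b,d} ⊢ ·
Executing cc from P (initial set {s0}):
  [1] c ⇒ {s1}
  [2] c ⇒ {s2}
  — P admits the full trace.
Executing cc from Q (initial set {t0}):
  [1] c ⇒ {t1}
  [2] c ⇒ ∅ (Q stuck)

cc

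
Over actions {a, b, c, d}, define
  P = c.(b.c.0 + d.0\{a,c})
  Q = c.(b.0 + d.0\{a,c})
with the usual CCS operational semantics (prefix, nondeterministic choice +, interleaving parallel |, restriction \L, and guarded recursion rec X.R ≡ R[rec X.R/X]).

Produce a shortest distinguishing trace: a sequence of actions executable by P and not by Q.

cbc

P's transition system — 5 states:
  u0 = c.(b.c.0 + d.0\{a,c}) has moves ··c··> u1
  u1 = b.c.0 + d.0\{a,c} has moves ··b··> u2, ··d··> u3
  u2 = c.0 has moves ··c··> u4
  u3 = 0\{a,c} has moves stopped
  u4 = 0 has moves stopped
Q's transition system — 4 states:
  v0 = c.(b.0 + d.0\{a,c}) has moves ··c··> v1
  v1 = b.0 + d.0\{a,c} has moves ··b··> v2, ··d··> v3
  v2 = 0 has moves stopped
  v3 = 0\{a,c} has moves stopped
Trace ⟨cbc⟩ through P, begin at {u0}:
  step 1 (c): {u1}
  step 2 (b): {u2}
  step 3 (c): {u4}
  ✓ P
Trace ⟨cbc⟩ through Q, begin at {v0}:
  step 1 (c): {v1}
  step 2 (b): {v2}
  step 3 (c): no successor for Q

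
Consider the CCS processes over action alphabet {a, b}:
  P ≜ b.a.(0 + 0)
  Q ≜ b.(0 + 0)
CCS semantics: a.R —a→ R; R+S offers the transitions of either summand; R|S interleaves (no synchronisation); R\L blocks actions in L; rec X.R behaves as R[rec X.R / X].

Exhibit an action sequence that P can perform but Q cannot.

LTS(P): 3 reachable states
  s0 = b.a.(0 + 0) → ··b··> s1
  s1 = a.(0 + 0) → ··a··> s2
  s2 = 0 + 0 → ·
LTS(Q): 2 reachable states
  t0 = b.(0 + 0) → ··b··> t1
  t1 = 0 + 0 → ·
Executing ba from P (initial set {s0}):
  [1] b ⇒ {s1}
  [2] a ⇒ {s2}
  ✓ P
Executing ba from Q (initial set {t0}):
  [1] b ⇒ {t1}
  [2] a ⇒ ∅ (Q stuck)

ba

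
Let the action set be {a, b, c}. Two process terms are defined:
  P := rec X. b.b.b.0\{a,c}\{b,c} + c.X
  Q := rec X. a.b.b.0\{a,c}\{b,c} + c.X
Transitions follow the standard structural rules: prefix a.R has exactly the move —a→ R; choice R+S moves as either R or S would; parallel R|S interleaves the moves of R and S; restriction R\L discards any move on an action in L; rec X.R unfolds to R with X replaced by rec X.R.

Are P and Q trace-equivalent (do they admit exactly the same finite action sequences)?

LTS(P): 4 reachable states
  p0 = rec X. b.b.b.0\{a,c}\{b,c} + c.X has moves -b-> p1, -c-> p0
  p1 = b.b.0\{a,c}\{b,c} has moves -b-> p2
  p2 = b.0\{a,c}\{b,c} has moves -b-> p3
  p3 = 0\{a,c}\{b,c} has moves deadlocked
LTS(Q): 4 reachable states
  q0 = rec X. a.b.b.0\{a,c}\{b,c} + c.X has moves -a-> q1, -c-> q0
  q1 = b.b.0\{a,c}\{b,c} has moves -b-> q2
  q2 = b.0\{a,c}\{b,c} has moves -b-> q3
  q3 = 0\{a,c}\{b,c} has moves deadlocked
Executing b from P (initial set {p0}):
  step 1 (b): {p1}
  — P admits the full trace.
Executing b from Q (initial set {q0}):
  step 1 (b): ∅ (Q stuck)

traces(P) ≠ traces(Q) — witness ⟨b⟩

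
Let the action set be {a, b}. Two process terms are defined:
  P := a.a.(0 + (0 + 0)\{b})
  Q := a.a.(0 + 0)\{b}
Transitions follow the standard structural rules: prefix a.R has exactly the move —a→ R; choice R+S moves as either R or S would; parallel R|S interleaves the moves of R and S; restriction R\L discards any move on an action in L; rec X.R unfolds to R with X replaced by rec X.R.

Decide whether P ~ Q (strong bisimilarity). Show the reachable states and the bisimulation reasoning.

Reachable graph of P (3 states):
  m0 = a.a.(0 + (0 + 0)\{b}) | —a→ m1
  m1 = a.(0 + (0 + 0)\{b}) | —a→ m2
  m2 = 0 + (0 + 0)\{b} | ∅
Reachable graph of Q (3 states):
  n0 = a.a.(0 + 0)\{b} | —a→ n1
  n1 = a.(0 + 0)\{b} | —a→ n2
  n2 = (0 + 0)\{b} | ∅
Bisimilarity quotient blocks:
  B0 = {m0, n0}
  B1 = {m1, n1}
  B2 = {m2, n2}
m0 ∈ B0, n0 ∈ B0 → same block

bisimilar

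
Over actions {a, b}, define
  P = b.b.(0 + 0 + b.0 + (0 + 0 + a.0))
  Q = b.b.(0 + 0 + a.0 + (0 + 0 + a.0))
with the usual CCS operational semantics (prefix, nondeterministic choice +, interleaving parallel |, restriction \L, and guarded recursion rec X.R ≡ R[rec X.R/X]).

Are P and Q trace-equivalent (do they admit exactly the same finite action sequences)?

P's transition system — 4 states:
  m0 = b.b.(0 + 0 + b.0 + (0 + 0 + a.0)) → -b-> m1
  m1 = b.(0 + 0 + b.0 + (0 + 0 + a.0)) → -b-> m2
  m2 = 0 + 0 + b.0 + (0 + 0 + a.0) → -a-> m3, -b-> m3
  m3 = 0 → stopped
Q's transition system — 4 states:
  n0 = b.b.(0 + 0 + a.0 + (0 + 0 + a.0)) → -b-> n1
  n1 = b.(0 + 0 + a.0 + (0 + 0 + a.0)) → -b-> n2
  n2 = 0 + 0 + a.0 + (0 + 0 + a.0) → -a-> n3
  n3 = 0 → stopped
Run σ = ⟨bbb⟩ on P: start {m0}
  step 1 (b): {m1}
  step 2 (b): {m2}
  step 3 (b): {m3}
  P completes σ.
Run σ = ⟨bbb⟩ on Q: start {n0}
  step 1 (b): {n1}
  step 2 (b): {n2}
  step 3 (b): ∅ (Q stuck)

traces(P) ≠ traces(Q) — witness ⟨bbb⟩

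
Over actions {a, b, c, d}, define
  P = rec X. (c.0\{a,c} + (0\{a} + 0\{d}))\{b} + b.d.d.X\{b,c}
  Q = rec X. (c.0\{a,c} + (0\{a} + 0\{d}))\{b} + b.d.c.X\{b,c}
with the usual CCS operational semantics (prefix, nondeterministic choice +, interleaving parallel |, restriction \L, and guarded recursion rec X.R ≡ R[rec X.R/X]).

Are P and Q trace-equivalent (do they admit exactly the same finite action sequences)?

Reachable graph of P (5 states):
  p0 = rec X. (c.0\{a,c} + (0\{a} + 0\{d}))\{b} + b.d.d.X\{b,c} | ··b··> p1, ··c··> p2
  p1 = d.d.(rec X. (c.0\{a,c} + (0\{a} + 0\{d}))\{b} + b.d.d.X\{b,c})\{b,c} | ··d··> p3
  p2 = 0\{a,c}\{b} | deadlocked
  p3 = d.(rec X. (c.0\{a,c} + (0\{a} + 0\{d}))\{b} + b.d.d.X\{b,c})\{b,c} | ··d··> p4
  p4 = (rec X. (c.0\{a,c} + (0\{a} + 0\{d}))\{b} + b.d.d.X\{b,c})\{b,c} | deadlocked
Reachable graph of Q (5 states):
  q0 = rec X. (c.0\{a,c} + (0\{a} + 0\{d}))\{b} + b.d.c.X\{b,c} | ··b··> q1, ··c··> q2
  q1 = d.c.(rec X. (c.0\{a,c} + (0\{a} + 0\{d}))\{b} + b.d.c.X\{b,c})\{b,c} | ··d··> q3
  q2 = 0\{a,c}\{b} | deadlocked
  q3 = c.(rec X. (c.0\{a,c} + (0\{a} + 0\{d}))\{b} + b.d.c.X\{b,c})\{b,c} | ··c··> q4
  q4 = (rec X. (c.0\{a,c} + (0\{a} + 0\{d}))\{b} + b.d.c.X\{b,c})\{b,c} | deadlocked
Executing bdd from P (initial set {p0}):
  after b @ step 1: {p1}
  after d @ step 2: {p3}
  after d @ step 3: {p4}
  ✓ P
Executing bdd from Q (initial set {q0}):
  after b @ step 1: {q1}
  after d @ step 2: {q3}
  after d @ step 3: ∅  — Q cannot continue

NO — witness ⟨bdd⟩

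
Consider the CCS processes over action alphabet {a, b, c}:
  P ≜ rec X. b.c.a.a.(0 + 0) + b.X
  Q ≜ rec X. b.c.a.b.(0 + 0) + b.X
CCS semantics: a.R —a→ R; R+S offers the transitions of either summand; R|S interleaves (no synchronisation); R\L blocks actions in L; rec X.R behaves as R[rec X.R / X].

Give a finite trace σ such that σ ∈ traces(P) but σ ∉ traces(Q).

Reachable graph of P (5 states):
  s0 = rec X. b.c.a.a.(0 + 0) + b.X → —b→ s0, —b→ s1
  s1 = c.a.a.(0 + 0) → —c→ s2
  s2 = a.a.(0 + 0) → —a→ s3
  s3 = a.(0 + 0) → —a→ s4
  s4 = 0 + 0 → stopped
Reachable graph of Q (5 states):
  t0 = rec X. b.c.a.b.(0 + 0) + b.X → —b→ t0, —b→ t1
  t1 = c.a.b.(0 + 0) → —c→ t2
  t2 = a.b.(0 + 0) → —a→ t3
  t3 = b.(0 + 0) → —b→ t4
  t4 = 0 + 0 → stopped
Trace ⟨bcaa⟩ through P, begin at {s0}:
  [1] b ⇒ {s0, s1}
  [2] c ⇒ {s2}
  [3] a ⇒ {s3}
  [4] a ⇒ {s4}
  — P admits the full trace.
Trace ⟨bcaa⟩ through Q, begin at {t0}:
  [1] b ⇒ {t0, t1}
  [2] c ⇒ {t2}
  [3] a ⇒ {t3}
  [4] a ⇒ no successor for Q

bcaa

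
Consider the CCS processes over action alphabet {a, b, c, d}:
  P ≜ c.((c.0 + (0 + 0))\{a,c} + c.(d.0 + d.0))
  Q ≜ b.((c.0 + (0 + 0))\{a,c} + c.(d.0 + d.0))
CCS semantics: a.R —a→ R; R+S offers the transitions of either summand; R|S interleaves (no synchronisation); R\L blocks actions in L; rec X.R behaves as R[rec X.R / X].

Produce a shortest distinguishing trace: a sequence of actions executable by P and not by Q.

c

Reachable graph of P (4 states):
  u0 = c.((c.0 + (0 + 0))\{a,c} + c.(d.0 + d.0)) → —c→ u1
  u1 = (c.0 + (0 + 0))\{a,c} + c.(d.0 + d.0) → —c→ u2
  u2 = d.0 + d.0 → —d→ u3
  u3 = 0 → ·
Reachable graph of Q (4 states):
  v0 = b.((c.0 + (0 + 0))\{a,c} + c.(d.0 + d.0)) → —b→ v1
  v1 = (c.0 + (0 + 0))\{a,c} + c.(d.0 + d.0) → —c→ v2
  v2 = d.0 + d.0 → —d→ v3
  v3 = 0 → ·
Trace ⟨c⟩ through P, begin at {u0}:
  step 1 (c): {u1}
  ✓ P
Trace ⟨c⟩ through Q, begin at {v0}:
  step 1 (c): ∅ (Q stuck)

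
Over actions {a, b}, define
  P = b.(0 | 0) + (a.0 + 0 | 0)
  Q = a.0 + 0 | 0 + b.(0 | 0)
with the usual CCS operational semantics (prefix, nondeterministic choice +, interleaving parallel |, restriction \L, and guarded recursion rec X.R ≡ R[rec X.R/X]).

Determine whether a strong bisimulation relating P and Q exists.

bisimilar

P's transition system — 3 states:
  s0 = b.(0 | 0) + (a.0 + 0 | 0) has moves --a--▸ s1, --b--▸ s2
  s1 = 0 has moves (no moves)
  s2 = 0 | 0 has moves (no moves)
Q's transition system — 3 states:
  t0 = a.0 + 0 | 0 + b.(0 | 0) has moves --a--▸ t1, --b--▸ t2
  t1 = 0 has moves (no moves)
  t2 = 0 | 0 has moves (no moves)
Coarsest stable partition (strong bisimilarity classes):
  B0 = {s0, t0}
  B1 = {s1, s2, t1, t2}
s0 ∈ B0, t0 ∈ B0 → same block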